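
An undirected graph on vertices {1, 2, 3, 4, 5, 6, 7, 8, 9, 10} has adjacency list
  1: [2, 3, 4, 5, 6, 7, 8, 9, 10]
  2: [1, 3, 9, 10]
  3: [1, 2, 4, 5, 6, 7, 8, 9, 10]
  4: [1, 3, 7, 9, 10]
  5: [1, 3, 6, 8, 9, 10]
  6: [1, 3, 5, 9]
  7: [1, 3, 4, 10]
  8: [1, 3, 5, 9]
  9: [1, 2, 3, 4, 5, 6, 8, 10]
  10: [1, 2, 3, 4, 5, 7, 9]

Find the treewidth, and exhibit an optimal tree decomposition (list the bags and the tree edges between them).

Each bag holds 5 vertices, so the decomposition has width 4, which upper-bounds the treewidth. On the other hand G contains the 5-clique {1, 2, 3, 9, 10}. A clique must lie in a single bag of any decomposition, so no decomposition can have width below 4. Therefore the treewidth is 4.

Treewidth 4.
Bags: B1 = {1, 3, 5, 9, 10}  B2 = {1, 3, 4, 9, 10}  B3 = {1, 3, 4, 7, 10}  B4 = {1, 3, 5, 6, 9}  B5 = {1, 3, 5, 8, 9}  B6 = {1, 2, 3, 9, 10}
Tree: B1–B2, B2–B3, B1–B4, B4–B5, B1–B6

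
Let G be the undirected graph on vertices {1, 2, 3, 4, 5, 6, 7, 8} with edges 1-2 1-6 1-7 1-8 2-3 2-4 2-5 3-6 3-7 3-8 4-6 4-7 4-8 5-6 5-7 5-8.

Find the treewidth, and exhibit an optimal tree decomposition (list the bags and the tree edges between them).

Every bag has size at most 5, so the width is 5 − 1 = 4 and tw(G) ≤ 4. For the lower bound: the 5 vertex sets {2,3}, {1,7}, {5,6}, {8}, {4} are disjoint, each induces a connected subgraph, and every pair is joined by at least one edge of G. Contracting each set to a single vertex therefore yields K_{5} as a minor, and since treewidth is minor-monotone, tw(G) ≥ tw(K_{5}) = 4. Therefore the treewidth is 4.

Treewidth 4.
Bags: B1 = {2, 3, 6, 7, 8}  B2 = {1, 2, 6, 7, 8}  B3 = {2, 5, 6, 7, 8}  B4 = {2, 4, 6, 7, 8}
Tree: B1–B2, B2–B3, B3–B4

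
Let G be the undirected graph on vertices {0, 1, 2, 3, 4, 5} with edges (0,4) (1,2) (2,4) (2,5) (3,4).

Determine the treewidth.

A width-1 tree decomposition is:
Bags: B1 = {2, 4}  B2 = {1, 2}  B3 = {3, 4}  B4 = {2, 5}  B5 = {0, 4}
Tree: B1–B2, B1–B3, B2–B4, B3–B5
Each bag holds 2 vertices, so the decomposition has width 1, which upper-bounds the treewidth. Any graph with an edge has treewidth ≥ 1, and G has the edge 4–2. Combining the bounds, tw(G) = 1.

1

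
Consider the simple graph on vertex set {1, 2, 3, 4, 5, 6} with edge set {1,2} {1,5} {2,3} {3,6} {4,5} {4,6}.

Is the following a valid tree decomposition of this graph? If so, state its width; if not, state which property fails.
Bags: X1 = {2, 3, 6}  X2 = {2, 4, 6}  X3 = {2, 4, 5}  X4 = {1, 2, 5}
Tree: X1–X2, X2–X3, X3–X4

Vertex coverage: the bags together contain {1, 2, 3, 4, 5, 6}, the full vertex set. Edge coverage: each edge of G has both endpoints in at least one bag. Running intersection: for every vertex, the bags containing it form a connected subtree. All three properties hold, so this is a valid tree decomposition of width max|bag| − 1 = 2, and hence tw(G) ≤ 2.

Yes; width 2.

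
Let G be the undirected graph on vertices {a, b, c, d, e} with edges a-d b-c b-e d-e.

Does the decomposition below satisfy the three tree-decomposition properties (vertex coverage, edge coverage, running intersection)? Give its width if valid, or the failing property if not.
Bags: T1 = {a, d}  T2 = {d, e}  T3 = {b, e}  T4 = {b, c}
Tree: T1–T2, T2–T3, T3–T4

Yes; width 1.

Vertex coverage: the bags together contain {a, b, c, d, e}, the full vertex set. Edge coverage: each edge of G has both endpoints in at least one bag. Running intersection: for every vertex, the bags containing it form a connected subtree. All three properties hold, so this is a valid tree decomposition of width max|bag| − 1 = 1, and hence tw(G) ≤ 1.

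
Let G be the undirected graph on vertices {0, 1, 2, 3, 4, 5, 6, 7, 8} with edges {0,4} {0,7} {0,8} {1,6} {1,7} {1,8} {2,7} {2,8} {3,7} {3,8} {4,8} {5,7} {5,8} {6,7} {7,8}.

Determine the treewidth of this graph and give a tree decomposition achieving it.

Treewidth 2.
One optimal decomposition is:
Bags: B1 = {2, 7, 8}  B2 = {0, 7, 8}  B3 = {1, 7, 8}  B4 = {5, 7, 8}  B5 = {1, 6, 7}  B6 = {3, 7, 8}  B7 = {0, 4, 8}
Tree: B1–B2, B2–B3, B3–B4, B3–B5, B2–B6, B2–B7

The largest bag has 3 vertices, giving width 2; this decomposition certifies tw(G) ≤ 2. Conversely, {0, 4, 8} is a clique of size 3, and the vertices of any clique must share a bag in every tree decomposition; so some bag has ≥ 3 vertices and tw(G) ≥ 2. Hence tw(G) = 2 exactly.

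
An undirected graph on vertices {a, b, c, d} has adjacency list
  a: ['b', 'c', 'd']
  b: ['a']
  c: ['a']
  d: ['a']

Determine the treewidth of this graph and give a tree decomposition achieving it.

Treewidth 1.
One optimal decomposition is:
Bags: B1 = {a, d}  B2 = {a, b}  B3 = {a, c}
Tree: B1–B2, B2–B3

Every bag has size at most 2, so the width is 2 − 1 = 1 and tw(G) ≤ 1. Since G has at least one edge (e.g. a–d), it is not an edgeless graph, so tw(G) ≥ 1. Combining the bounds, tw(G) = 1.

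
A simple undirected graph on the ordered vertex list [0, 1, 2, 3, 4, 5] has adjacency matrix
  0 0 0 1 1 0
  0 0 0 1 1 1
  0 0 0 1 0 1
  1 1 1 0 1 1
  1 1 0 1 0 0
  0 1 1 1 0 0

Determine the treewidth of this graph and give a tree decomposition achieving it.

Treewidth 2.
Bags: B1 = {1, 3, 5}  B2 = {2, 3, 5}  B3 = {1, 3, 4}  B4 = {0, 3, 4}
Tree: B1–B2, B1–B3, B3–B4

Every bag has size at most 3, so the width is 3 − 1 = 2 and tw(G) ≤ 2. On the other hand G contains the 3-clique {0, 3, 4}. A clique must lie in a single bag of any decomposition, so no decomposition can have width below 2. Combining the bounds, tw(G) = 2.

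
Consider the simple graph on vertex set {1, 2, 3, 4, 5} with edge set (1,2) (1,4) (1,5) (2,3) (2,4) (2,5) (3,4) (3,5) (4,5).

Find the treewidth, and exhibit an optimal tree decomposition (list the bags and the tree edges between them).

Every bag has size at most 4, so the width is 4 − 1 = 3 and tw(G) ≤ 3. For the lower bound, the 4 vertices {1, 2, 4, 5} are pairwise adjacent, and any tree decomposition puts a clique entirely inside one bag — forcing width ≥ 3. Hence tw(G) = 3 exactly.

Treewidth 3.
One such decomposition:
Bags: B1 = {1, 2, 4, 5}  B2 = {2, 3, 4, 5}
Tree: B1–B2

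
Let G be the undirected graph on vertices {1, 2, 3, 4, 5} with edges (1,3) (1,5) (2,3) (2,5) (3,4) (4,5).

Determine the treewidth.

A width-2 tree decomposition is:
Bags: B1 = {3, 4, 5}  B2 = {1, 3, 5}  B3 = {2, 3, 5}
Tree: B1–B2, B2–B3
Each bag holds 3 vertices, so the decomposition has width 2, which upper-bounds the treewidth. For the lower bound, G contains the cycle 3–4–5–1–3, so G is not a forest; only forests have treewidth ≤ 1, hence tw(G) ≥ 2. Hence tw(G) = 2 exactly.

2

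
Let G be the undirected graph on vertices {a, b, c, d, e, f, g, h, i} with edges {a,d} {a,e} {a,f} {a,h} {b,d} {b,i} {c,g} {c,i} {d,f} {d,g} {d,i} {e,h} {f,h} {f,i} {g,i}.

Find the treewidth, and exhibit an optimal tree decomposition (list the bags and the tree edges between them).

The largest bag has 3 vertices, giving width 2; this decomposition certifies tw(G) ≤ 2. Conversely, {a, d, f} is a clique of size 3, and the vertices of any clique must share a bag in every tree decomposition; so some bag has ≥ 3 vertices and tw(G) ≥ 2. Combining the bounds, tw(G) = 2.

Treewidth 2.
One such decomposition:
Bags: B1 = {a, d, f}  B2 = {d, f, i}  B3 = {d, g, i}  B4 = {a, f, h}  B5 = {b, d, i}  B6 = {c, g, i}  B7 = {a, e, h}
Tree: B1–B2, B2–B3, B1–B4, B2–B5, B3–B6, B4–B7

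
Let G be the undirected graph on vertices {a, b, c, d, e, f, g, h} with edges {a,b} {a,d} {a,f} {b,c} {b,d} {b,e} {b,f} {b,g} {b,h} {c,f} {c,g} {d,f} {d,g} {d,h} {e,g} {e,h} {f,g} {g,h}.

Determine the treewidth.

A width-3 tree decomposition is:
Bags: B1 = {b, d, g, h}  B2 = {b, d, f, g}  B3 = {b, e, g, h}  B4 = {a, b, d, f}  B5 = {b, c, f, g}
Tree: B1–B2, B1–B3, B2–B4, B2–B5
Each bag holds 4 vertices, so the decomposition has width 3, which upper-bounds the treewidth. On the other hand G contains the 4-clique {b, d, g, h}. A clique must lie in a single bag of any decomposition, so no decomposition can have width below 3. The upper and lower bounds meet at 3, so that is the treewidth.

3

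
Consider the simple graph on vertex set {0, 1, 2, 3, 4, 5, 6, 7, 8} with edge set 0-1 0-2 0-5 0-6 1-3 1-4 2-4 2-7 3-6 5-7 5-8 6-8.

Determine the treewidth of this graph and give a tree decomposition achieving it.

Each bag holds 4 vertices, so the decomposition has width 3, which upper-bounds the treewidth. For the lower bound: the 4 vertex sets {1,3,4}, {6}, {0}, {2,5,7,8} are disjoint, each induces a connected subgraph, and every pair is joined by at least one edge of G. Contracting each set to a single vertex therefore yields K_{4} as a minor, and since treewidth is minor-monotone, tw(G) ≥ tw(K_{4}) = 3. Hence tw(G) = 3 exactly.

Treewidth 3.
One optimal decomposition is:
Bags: B1 = {1, 3, 4, 6}  B2 = {0, 1, 4, 6}  B3 = {0, 2, 4, 6}  B4 = {0, 2, 6, 8}  B5 = {0, 2, 5, 8}  B6 = {2, 5, 7, 8}
Tree: B1–B2, B2–B3, B3–B4, B4–B5, B5–B6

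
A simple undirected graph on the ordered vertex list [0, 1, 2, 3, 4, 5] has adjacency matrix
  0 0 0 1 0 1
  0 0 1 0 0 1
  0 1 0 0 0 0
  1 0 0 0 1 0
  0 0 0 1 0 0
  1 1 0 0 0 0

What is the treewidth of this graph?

A width-1 tree decomposition is:
Bags: B1 = {1, 2}  B2 = {1, 5}  B3 = {0, 5}  B4 = {0, 3}  B5 = {3, 4}
Tree: B1–B2, B2–B3, B3–B4, B4–B5
The largest bag has 2 vertices, giving width 1; this decomposition certifies tw(G) ≤ 1. Any graph with an edge has treewidth ≥ 1, and G has the edge 2–1. The upper and lower bounds meet at 1, so that is the treewidth.

1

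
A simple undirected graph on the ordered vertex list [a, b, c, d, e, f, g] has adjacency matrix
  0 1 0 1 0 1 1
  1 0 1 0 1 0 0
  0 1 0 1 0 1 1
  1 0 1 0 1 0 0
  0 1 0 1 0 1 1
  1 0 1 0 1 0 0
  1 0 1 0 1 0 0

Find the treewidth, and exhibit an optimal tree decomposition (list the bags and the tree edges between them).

The largest bag has 4 vertices, giving width 3; this decomposition certifies tw(G) ≤ 3. For the lower bound: the 4 vertex sets {a,d}, {e,g}, {c}, {f} are disjoint, each induces a connected subgraph, and every pair is joined by at least one edge of G. Contracting each set to a single vertex therefore yields K_{4} as a minor, and since treewidth is minor-monotone, tw(G) ≥ tw(K_{4}) = 3. Hence tw(G) = 3 exactly.

Treewidth 3.
One such decomposition:
Bags: B1 = {a, c, d, e}  B2 = {a, c, e, g}  B3 = {a, c, e, f}  B4 = {a, b, c, e}
Tree: B1–B2, B2–B3, B3–B4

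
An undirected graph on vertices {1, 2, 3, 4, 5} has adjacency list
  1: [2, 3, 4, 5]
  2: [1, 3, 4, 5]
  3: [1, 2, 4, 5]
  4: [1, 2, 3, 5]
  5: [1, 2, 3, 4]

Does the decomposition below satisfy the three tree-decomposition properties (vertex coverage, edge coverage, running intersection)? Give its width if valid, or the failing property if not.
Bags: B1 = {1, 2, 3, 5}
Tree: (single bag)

No — vertex 4 appears in no bag.

A tree decomposition must satisfy three properties: every vertex lies in some bag; for every edge, both endpoints lie together in some bag; and for every vertex, the bags containing it form a connected subtree. Here vertex 4 appears in no bag, so the decomposition is invalid.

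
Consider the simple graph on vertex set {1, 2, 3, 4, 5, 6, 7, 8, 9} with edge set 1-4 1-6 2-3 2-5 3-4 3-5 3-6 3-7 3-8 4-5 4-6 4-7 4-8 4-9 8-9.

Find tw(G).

A width-2 tree decomposition is:
Bags: B1 = {3, 4, 6}  B2 = {3, 4, 5}  B3 = {1, 4, 6}  B4 = {2, 3, 5}  B5 = {3, 4, 8}  B6 = {3, 4, 7}  B7 = {4, 8, 9}
Tree: B1–B2, B1–B3, B2–B4, B2–B5, B5–B6, B5–B7
Each bag holds 3 vertices, so the decomposition has width 2, which upper-bounds the treewidth. Conversely, {2, 3, 5} is a clique of size 3, and the vertices of any clique must share a bag in every tree decomposition; so some bag has ≥ 3 vertices and tw(G) ≥ 2. Therefore the treewidth is 2.

2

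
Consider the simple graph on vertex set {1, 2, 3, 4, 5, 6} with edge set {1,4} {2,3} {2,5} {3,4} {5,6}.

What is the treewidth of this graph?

A width-1 tree decomposition is:
Bags: B1 = {2, 5}  B2 = {2, 3}  B3 = {3, 4}  B4 = {1, 4}  B5 = {5, 6}
Tree: B1–B2, B2–B3, B3–B4, B1–B5
Every bag has size at most 2, so the width is 2 − 1 = 1 and tw(G) ≤ 1. G has an edge, so its treewidth is at least 1. Therefore the treewidth is 1.

1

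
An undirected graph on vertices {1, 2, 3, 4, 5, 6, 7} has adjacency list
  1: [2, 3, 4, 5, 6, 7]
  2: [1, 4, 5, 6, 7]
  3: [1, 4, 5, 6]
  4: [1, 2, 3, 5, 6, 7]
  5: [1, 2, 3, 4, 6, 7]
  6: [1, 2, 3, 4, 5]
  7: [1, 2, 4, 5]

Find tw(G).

A width-4 tree decomposition is:
Bags: B1 = {1, 2, 4, 5, 6}  B2 = {1, 2, 4, 5, 7}  B3 = {1, 3, 4, 5, 6}
Tree: B1–B2, B1–B3
Each bag holds 5 vertices, so the decomposition has width 4, which upper-bounds the treewidth. On the other hand G contains the 5-clique {1, 2, 4, 5, 6}. A clique must lie in a single bag of any decomposition, so no decomposition can have width below 4. Combining the bounds, tw(G) = 4.

4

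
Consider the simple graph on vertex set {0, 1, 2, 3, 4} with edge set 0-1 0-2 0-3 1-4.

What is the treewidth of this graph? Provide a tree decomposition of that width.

Treewidth 1.
One such decomposition:
Bags: B1 = {0, 1}  B2 = {1, 4}  B3 = {0, 2}  B4 = {0, 3}
Tree: B1–B2, B1–B3, B3–B4

Every bag has size at most 2, so the width is 2 − 1 = 1 and tw(G) ≤ 1. G has an edge, so its treewidth is at least 1. Hence tw(G) = 1 exactly.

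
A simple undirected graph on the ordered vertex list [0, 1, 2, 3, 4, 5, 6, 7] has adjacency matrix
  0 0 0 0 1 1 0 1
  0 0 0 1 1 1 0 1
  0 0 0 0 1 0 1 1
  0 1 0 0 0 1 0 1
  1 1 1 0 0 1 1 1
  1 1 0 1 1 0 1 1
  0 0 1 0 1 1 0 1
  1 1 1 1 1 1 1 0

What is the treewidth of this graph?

A width-3 tree decomposition is:
Bags: B1 = {1, 4, 5, 7}  B2 = {0, 4, 5, 7}  B3 = {1, 3, 5, 7}  B4 = {4, 5, 6, 7}  B5 = {2, 4, 6, 7}
Tree: B1–B2, B1–B3, B2–B4, B4–B5
Every bag has size at most 4, so the width is 4 − 1 = 3 and tw(G) ≤ 3. On the other hand G contains the 4-clique {1, 3, 5, 7}. A clique must lie in a single bag of any decomposition, so no decomposition can have width below 3. The upper and lower bounds meet at 3, so that is the treewidth.

3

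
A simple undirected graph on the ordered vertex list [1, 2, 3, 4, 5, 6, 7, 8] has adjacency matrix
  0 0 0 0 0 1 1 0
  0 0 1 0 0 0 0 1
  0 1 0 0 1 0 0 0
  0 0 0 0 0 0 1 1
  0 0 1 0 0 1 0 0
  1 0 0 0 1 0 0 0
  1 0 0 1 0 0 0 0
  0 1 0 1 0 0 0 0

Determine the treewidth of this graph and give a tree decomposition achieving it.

Treewidth 2.
One optimal decomposition is:
Bags: B1 = {4, 7, 8}  B2 = {2, 7, 8}  B3 = {2, 3, 7}  B4 = {3, 5, 7}  B5 = {5, 6, 7}  B6 = {1, 6, 7}
Tree: B1–B2, B2–B3, B3–B4, B4–B5, B5–B6

The largest bag has 3 vertices, giving width 2; this decomposition certifies tw(G) ≤ 2. The edges 7–4–8–2–3–5–6–1–7 form a cycle, so G is not a tree and its treewidth is at least 2. Therefore the treewidth is 2.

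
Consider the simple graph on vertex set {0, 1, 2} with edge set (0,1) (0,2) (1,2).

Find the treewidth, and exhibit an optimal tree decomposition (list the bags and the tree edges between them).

Treewidth 2.
Bags: B1 = {0, 1, 2}
Tree: (single bag)

A single bag containing all 3 vertices is trivially a valid decomposition of width 2. On the other hand G contains the 3-clique {0, 1, 2}. A clique must lie in a single bag of any decomposition, so no decomposition can have width below 2. Hence tw(G) = 2 exactly.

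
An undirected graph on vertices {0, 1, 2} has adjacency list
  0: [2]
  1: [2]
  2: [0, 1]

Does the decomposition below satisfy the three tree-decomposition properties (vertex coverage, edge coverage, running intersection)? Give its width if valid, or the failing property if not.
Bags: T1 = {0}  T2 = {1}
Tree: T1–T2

No — vertex 2 appears in no bag.

A tree decomposition must satisfy three properties: every vertex lies in some bag; for every edge, both endpoints lie together in some bag; and for every vertex, the bags containing it form a connected subtree. Here vertex 2 appears in no bag, so the decomposition is invalid.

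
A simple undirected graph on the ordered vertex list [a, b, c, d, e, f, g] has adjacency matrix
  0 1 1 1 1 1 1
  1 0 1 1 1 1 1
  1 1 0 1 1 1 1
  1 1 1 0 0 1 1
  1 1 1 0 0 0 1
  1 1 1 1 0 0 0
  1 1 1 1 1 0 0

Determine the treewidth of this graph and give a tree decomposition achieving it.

Treewidth 4.
One optimal decomposition is:
Bags: B1 = {a, b, c, e, g}  B2 = {a, b, c, d, g}  B3 = {a, b, c, d, f}
Tree: B1–B2, B2–B3

The largest bag has 5 vertices, giving width 4; this decomposition certifies tw(G) ≤ 4. Conversely, {a, b, c, d, g} is a clique of size 5, and the vertices of any clique must share a bag in every tree decomposition; so some bag has ≥ 5 vertices and tw(G) ≥ 4. Hence tw(G) = 4 exactly.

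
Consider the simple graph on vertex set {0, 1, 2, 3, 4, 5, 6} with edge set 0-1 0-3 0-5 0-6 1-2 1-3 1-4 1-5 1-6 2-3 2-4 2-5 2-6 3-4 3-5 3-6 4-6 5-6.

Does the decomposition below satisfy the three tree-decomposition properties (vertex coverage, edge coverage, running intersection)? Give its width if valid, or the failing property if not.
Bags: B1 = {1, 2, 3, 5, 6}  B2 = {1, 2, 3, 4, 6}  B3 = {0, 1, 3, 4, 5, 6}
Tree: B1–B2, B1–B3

A tree decomposition must satisfy three properties: every vertex lies in some bag; for every edge, both endpoints lie together in some bag; and for every vertex, the bags containing it form a connected subtree. Here bags containing vertex 4 are not connected in the tree, so the decomposition is invalid.

No — bags containing vertex 4 are not connected in the tree.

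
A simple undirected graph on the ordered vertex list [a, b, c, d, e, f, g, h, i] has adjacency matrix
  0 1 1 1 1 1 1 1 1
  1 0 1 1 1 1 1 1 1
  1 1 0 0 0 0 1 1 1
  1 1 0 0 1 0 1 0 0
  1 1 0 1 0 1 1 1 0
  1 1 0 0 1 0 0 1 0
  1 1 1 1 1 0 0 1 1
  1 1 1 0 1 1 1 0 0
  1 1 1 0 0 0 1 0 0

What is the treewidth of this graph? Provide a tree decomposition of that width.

Treewidth 4.
Bags: B1 = {a, b, c, g, i}  B2 = {a, b, c, g, h}  B3 = {a, b, e, g, h}  B4 = {a, b, d, e, g}  B5 = {a, b, e, f, h}
Tree: B1–B2, B2–B3, B3–B4, B3–B5

Each bag holds 5 vertices, so the decomposition has width 4, which upper-bounds the treewidth. For the lower bound, the 5 vertices {a, b, d, e, g} are pairwise adjacent, and any tree decomposition puts a clique entirely inside one bag — forcing width ≥ 4. Therefore the treewidth is 4.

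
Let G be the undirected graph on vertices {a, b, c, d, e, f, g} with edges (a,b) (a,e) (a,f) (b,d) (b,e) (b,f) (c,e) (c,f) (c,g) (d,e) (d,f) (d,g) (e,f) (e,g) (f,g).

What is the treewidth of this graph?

3

A width-3 tree decomposition is:
Bags: B1 = {d, e, f, g}  B2 = {c, e, f, g}  B3 = {b, d, e, f}  B4 = {a, b, e, f}
Tree: B1–B2, B1–B3, B3–B4
Every bag has size at most 4, so the width is 4 − 1 = 3 and tw(G) ≤ 3. On the other hand G contains the 4-clique {d, e, f, g}. A clique must lie in a single bag of any decomposition, so no decomposition can have width below 3. Combining the bounds, tw(G) = 3.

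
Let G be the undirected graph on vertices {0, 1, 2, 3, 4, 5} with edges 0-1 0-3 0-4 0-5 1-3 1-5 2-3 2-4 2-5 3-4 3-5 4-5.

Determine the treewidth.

A width-3 tree decomposition is:
Bags: B1 = {0, 3, 4, 5}  B2 = {2, 3, 4, 5}  B3 = {0, 1, 3, 5}
Tree: B1–B2, B1–B3
The largest bag has 4 vertices, giving width 3; this decomposition certifies tw(G) ≤ 3. On the other hand G contains the 4-clique {0, 1, 3, 5}. A clique must lie in a single bag of any decomposition, so no decomposition can have width below 3. The upper and lower bounds meet at 3, so that is the treewidth.

3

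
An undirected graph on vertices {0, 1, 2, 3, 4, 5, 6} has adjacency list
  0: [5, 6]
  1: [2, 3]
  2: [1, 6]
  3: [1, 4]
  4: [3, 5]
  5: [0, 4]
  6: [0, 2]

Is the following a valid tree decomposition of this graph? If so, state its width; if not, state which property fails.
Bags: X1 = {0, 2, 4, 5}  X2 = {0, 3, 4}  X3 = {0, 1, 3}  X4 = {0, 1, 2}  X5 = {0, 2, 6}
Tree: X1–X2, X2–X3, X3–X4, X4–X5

No — bags containing vertex 2 are not connected in the tree.

A tree decomposition must satisfy three properties: every vertex lies in some bag; for every edge, both endpoints lie together in some bag; and for every vertex, the bags containing it form a connected subtree. Here bags containing vertex 2 are not connected in the tree, so the decomposition is invalid.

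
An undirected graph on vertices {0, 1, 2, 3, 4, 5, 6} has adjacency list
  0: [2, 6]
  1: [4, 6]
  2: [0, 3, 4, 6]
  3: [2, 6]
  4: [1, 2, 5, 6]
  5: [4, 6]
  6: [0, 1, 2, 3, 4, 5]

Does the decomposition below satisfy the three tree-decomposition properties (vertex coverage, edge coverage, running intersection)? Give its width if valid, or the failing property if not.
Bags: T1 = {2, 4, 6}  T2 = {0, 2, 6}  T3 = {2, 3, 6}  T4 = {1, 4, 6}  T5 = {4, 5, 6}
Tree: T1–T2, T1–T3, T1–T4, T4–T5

Vertex coverage: the bags together contain {0, 1, 2, 3, 4, 5, 6}, the full vertex set. Edge coverage: each edge of G has both endpoints in at least one bag. Running intersection: for every vertex, the bags containing it form a connected subtree. All three properties hold, so this is a valid tree decomposition of width max|bag| − 1 = 2, and hence tw(G) ≤ 2.

Yes; width 2.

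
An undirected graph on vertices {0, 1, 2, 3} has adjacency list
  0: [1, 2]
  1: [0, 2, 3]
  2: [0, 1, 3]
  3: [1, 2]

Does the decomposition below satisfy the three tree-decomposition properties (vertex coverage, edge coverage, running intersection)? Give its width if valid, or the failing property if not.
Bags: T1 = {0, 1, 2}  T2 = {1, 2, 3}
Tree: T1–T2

Yes; width 2.

Checking the three conditions: (i) the bags cover all of {0, 1, 2, 3}; (ii) for each edge, some bag contains both endpoints; (iii) the bags containing any fixed vertex form a subtree. All hold, so the decomposition is valid with width 3 − 1 = 2.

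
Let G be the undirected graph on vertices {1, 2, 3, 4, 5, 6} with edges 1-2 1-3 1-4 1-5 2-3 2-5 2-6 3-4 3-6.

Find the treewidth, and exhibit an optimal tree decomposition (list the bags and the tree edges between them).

The largest bag has 3 vertices, giving width 2; this decomposition certifies tw(G) ≤ 2. For the lower bound, the 3 vertices {1, 2, 3} are pairwise adjacent, and any tree decomposition puts a clique entirely inside one bag — forcing width ≥ 2. Hence tw(G) = 2 exactly.

Treewidth 2.
One such decomposition:
Bags: B1 = {1, 3, 4}  B2 = {1, 2, 3}  B3 = {1, 2, 5}  B4 = {2, 3, 6}
Tree: B1–B2, B2–B3, B2–B4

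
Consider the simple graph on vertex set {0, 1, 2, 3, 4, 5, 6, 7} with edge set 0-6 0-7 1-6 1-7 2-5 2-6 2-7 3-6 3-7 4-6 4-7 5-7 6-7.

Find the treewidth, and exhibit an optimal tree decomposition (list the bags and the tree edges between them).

Treewidth 2.
One such decomposition:
Bags: B1 = {2, 6, 7}  B2 = {4, 6, 7}  B3 = {3, 6, 7}  B4 = {0, 6, 7}  B5 = {2, 5, 7}  B6 = {1, 6, 7}
Tree: B1–B2, B1–B3, B2–B4, B1–B5, B1–B6

Every bag has size at most 3, so the width is 3 − 1 = 2 and tw(G) ≤ 2. Conversely, {2, 5, 7} is a clique of size 3, and the vertices of any clique must share a bag in every tree decomposition; so some bag has ≥ 3 vertices and tw(G) ≥ 2. Therefore the treewidth is 2.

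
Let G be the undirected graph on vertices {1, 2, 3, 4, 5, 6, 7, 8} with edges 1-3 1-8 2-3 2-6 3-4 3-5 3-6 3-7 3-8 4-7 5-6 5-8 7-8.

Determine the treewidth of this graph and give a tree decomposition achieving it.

The largest bag has 3 vertices, giving width 2; this decomposition certifies tw(G) ≤ 2. For the lower bound, the 3 vertices {1, 3, 8} are pairwise adjacent, and any tree decomposition puts a clique entirely inside one bag — forcing width ≥ 2. Combining the bounds, tw(G) = 2.

Treewidth 2.
One optimal decomposition is:
Bags: B1 = {3, 7, 8}  B2 = {3, 4, 7}  B3 = {3, 5, 8}  B4 = {3, 5, 6}  B5 = {2, 3, 6}  B6 = {1, 3, 8}
Tree: B1–B2, B1–B3, B3–B4, B4–B5, B3–B6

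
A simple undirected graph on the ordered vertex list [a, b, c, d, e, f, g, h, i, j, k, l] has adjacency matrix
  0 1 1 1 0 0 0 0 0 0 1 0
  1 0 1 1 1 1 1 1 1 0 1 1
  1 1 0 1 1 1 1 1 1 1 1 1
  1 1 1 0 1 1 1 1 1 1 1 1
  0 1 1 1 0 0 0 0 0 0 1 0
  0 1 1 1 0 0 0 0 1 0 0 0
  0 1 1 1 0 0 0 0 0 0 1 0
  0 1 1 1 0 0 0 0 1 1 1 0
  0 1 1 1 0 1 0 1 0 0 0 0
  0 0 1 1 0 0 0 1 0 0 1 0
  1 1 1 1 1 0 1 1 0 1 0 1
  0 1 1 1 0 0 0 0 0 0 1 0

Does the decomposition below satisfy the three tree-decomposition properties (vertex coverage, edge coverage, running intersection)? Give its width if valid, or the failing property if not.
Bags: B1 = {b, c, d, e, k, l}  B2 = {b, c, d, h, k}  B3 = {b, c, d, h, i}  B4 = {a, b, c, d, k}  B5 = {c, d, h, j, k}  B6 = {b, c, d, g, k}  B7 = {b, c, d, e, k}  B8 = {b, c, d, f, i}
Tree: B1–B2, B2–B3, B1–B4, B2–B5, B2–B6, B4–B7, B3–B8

A tree decomposition must satisfy three properties: every vertex lies in some bag; for every edge, both endpoints lie together in some bag; and for every vertex, the bags containing it form a connected subtree. Here bags containing vertex e are not connected in the tree, so the decomposition is invalid.

No — bags containing vertex e are not connected in the tree.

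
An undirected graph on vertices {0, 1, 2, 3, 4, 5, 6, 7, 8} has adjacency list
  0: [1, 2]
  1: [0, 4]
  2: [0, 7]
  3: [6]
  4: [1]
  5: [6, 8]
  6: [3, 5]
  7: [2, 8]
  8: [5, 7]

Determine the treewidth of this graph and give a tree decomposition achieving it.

The largest bag has 2 vertices, giving width 1; this decomposition certifies tw(G) ≤ 1. G has an edge, so its treewidth is at least 1. Combining the bounds, tw(G) = 1.

Treewidth 1.
One optimal decomposition is:
Bags: B1 = {1, 4}  B2 = {0, 1}  B3 = {0, 2}  B4 = {2, 7}  B5 = {7, 8}  B6 = {5, 8}  B7 = {5, 6}  B8 = {3, 6}
Tree: B1–B2, B2–B3, B3–B4, B4–B5, B5–B6, B6–B7, B7–B8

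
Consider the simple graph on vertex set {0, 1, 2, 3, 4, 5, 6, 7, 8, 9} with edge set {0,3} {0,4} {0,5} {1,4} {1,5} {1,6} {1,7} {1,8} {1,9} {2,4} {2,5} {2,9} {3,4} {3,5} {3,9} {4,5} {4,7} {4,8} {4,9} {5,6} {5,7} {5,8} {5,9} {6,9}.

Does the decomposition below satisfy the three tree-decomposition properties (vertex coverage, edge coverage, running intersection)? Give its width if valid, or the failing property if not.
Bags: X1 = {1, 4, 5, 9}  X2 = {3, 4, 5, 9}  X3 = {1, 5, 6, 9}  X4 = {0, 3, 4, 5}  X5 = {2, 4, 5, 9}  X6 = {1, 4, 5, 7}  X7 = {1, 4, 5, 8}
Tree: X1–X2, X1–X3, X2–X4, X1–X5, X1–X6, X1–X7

Checking the three conditions: (i) the bags cover all of {0, 1, 2, 3, 4, 5, 6, 7, 8, 9}; (ii) for each edge, some bag contains both endpoints; (iii) the bags containing any fixed vertex form a subtree. All hold, so the decomposition is valid with width 4 − 1 = 3.

Yes; width 3.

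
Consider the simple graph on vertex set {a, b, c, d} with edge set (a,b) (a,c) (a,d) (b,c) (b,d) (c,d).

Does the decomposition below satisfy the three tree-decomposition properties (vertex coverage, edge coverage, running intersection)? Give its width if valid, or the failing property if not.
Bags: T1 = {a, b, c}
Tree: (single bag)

No — vertex d appears in no bag.

A tree decomposition must satisfy three properties: every vertex lies in some bag; for every edge, both endpoints lie together in some bag; and for every vertex, the bags containing it form a connected subtree. Here vertex d appears in no bag, so the decomposition is invalid.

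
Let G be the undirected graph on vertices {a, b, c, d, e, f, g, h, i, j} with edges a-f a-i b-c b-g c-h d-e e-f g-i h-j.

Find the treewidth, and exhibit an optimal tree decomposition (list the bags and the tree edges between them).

Treewidth 1.
One such decomposition:
Bags: B1 = {h, j}  B2 = {c, h}  B3 = {b, c}  B4 = {b, g}  B5 = {g, i}  B6 = {a, i}  B7 = {a, f}  B8 = {e, f}  B9 = {d, e}
Tree: B1–B2, B2–B3, B3–B4, B4–B5, B5–B6, B6–B7, B7–B8, B8–B9

Each bag holds 2 vertices, so the decomposition has width 1, which upper-bounds the treewidth. G has an edge, so its treewidth is at least 1. Combining the bounds, tw(G) = 1.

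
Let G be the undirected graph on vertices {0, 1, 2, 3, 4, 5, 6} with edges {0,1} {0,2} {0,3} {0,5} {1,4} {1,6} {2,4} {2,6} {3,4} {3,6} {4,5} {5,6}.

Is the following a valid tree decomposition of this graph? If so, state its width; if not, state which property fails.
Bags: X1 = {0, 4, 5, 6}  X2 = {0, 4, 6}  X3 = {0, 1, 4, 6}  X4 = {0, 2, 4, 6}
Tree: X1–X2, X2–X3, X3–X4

A tree decomposition must satisfy three properties: every vertex lies in some bag; for every edge, both endpoints lie together in some bag; and for every vertex, the bags containing it form a connected subtree. Here vertex 3 appears in no bag, so the decomposition is invalid.

No — vertex 3 appears in no bag.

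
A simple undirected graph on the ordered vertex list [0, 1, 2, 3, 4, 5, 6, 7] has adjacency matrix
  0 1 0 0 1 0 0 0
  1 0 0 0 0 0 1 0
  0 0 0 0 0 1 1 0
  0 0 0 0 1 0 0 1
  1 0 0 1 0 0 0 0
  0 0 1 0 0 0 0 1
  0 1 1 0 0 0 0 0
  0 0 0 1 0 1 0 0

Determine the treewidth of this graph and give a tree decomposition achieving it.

The largest bag has 3 vertices, giving width 2; this decomposition certifies tw(G) ≤ 2. Since 6–1–0–4–3–7–5–2–6 is a cycle in G, G is not acyclic. Forests are exactly the graphs of treewidth ≤ 1, so tw(G) ≥ 2. Therefore the treewidth is 2.

Treewidth 2.
One optimal decomposition is:
Bags: B1 = {0, 1, 6}  B2 = {0, 4, 6}  B3 = {3, 4, 6}  B4 = {3, 6, 7}  B5 = {5, 6, 7}  B6 = {2, 5, 6}
Tree: B1–B2, B2–B3, B3–B4, B4–B5, B5–B6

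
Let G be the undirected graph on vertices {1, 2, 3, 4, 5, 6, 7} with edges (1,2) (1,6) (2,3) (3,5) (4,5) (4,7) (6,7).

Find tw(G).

2

A width-2 tree decomposition is:
Bags: B1 = {1, 2, 6}  B2 = {2, 3, 6}  B3 = {3, 5, 6}  B4 = {4, 5, 6}  B5 = {4, 6, 7}
Tree: B1–B2, B2–B3, B3–B4, B4–B5
The largest bag has 3 vertices, giving width 2; this decomposition certifies tw(G) ≤ 2. For the lower bound, G contains the cycle 6–1–2–3–5–4–7–6, so G is not a forest; only forests have treewidth ≤ 1, hence tw(G) ≥ 2. Combining the bounds, tw(G) = 2.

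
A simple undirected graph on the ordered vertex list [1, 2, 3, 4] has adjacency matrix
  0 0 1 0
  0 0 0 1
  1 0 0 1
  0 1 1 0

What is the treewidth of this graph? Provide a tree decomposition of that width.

Each bag holds 2 vertices, so the decomposition has width 1, which upper-bounds the treewidth. Any graph with an edge has treewidth ≥ 1, and G has the edge 2–4. The upper and lower bounds meet at 1, so that is the treewidth.

Treewidth 1.
Bags: B1 = {2, 4}  B2 = {3, 4}  B3 = {1, 3}
Tree: B1–B2, B2–B3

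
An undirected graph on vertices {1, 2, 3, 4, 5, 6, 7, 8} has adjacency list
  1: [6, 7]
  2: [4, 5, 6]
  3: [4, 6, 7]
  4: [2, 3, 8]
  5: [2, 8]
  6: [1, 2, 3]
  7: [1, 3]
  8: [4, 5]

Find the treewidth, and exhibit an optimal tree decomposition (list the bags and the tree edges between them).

Treewidth 2.
Bags: B1 = {1, 3, 7}  B2 = {1, 3, 6}  B3 = {3, 4, 6}  B4 = {2, 4, 6}  B5 = {2, 4, 8}  B6 = {2, 5, 8}
Tree: B1–B2, B2–B3, B3–B4, B4–B5, B5–B6

Each bag holds 3 vertices, so the decomposition has width 2, which upper-bounds the treewidth. The edges 7–1–6–3–7 form a cycle, so G is not a tree and its treewidth is at least 2. Hence tw(G) = 2 exactly.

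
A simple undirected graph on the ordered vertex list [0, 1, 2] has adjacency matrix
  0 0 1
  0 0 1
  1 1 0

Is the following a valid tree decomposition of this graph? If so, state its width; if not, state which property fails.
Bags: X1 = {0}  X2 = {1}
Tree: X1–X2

No — vertex 2 appears in no bag.

A tree decomposition must satisfy three properties: every vertex lies in some bag; for every edge, both endpoints lie together in some bag; and for every vertex, the bags containing it form a connected subtree. Here vertex 2 appears in no bag, so the decomposition is invalid.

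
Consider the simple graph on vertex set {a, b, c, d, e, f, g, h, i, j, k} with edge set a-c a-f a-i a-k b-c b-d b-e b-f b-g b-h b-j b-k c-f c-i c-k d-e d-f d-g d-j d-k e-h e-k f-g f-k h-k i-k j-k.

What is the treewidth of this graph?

3

A width-3 tree decomposition is:
Bags: B1 = {b, c, f, k}  B2 = {b, d, f, k}  B3 = {b, d, j, k}  B4 = {b, d, e, k}  B5 = {a, c, f, k}  B6 = {b, d, f, g}  B7 = {b, e, h, k}  B8 = {a, c, i, k}
Tree: B1–B2, B2–B3, B3–B4, B1–B5, B2–B6, B4–B7, B5–B8
Every bag has size at most 4, so the width is 4 − 1 = 3 and tw(G) ≤ 3. Conversely, {b, d, f, g} is a clique of size 4, and the vertices of any clique must share a bag in every tree decomposition; so some bag has ≥ 4 vertices and tw(G) ≥ 3. Combining the bounds, tw(G) = 3.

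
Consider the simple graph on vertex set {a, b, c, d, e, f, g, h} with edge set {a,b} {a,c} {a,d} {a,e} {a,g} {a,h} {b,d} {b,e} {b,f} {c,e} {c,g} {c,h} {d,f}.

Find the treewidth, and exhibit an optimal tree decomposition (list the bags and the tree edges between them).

Treewidth 2.
One such decomposition:
Bags: B1 = {a, c, g}  B2 = {a, c, e}  B3 = {a, b, e}  B4 = {a, b, d}  B5 = {a, c, h}  B6 = {b, d, f}
Tree: B1–B2, B2–B3, B3–B4, B1–B5, B4–B6

Each bag holds 3 vertices, so the decomposition has width 2, which upper-bounds the treewidth. On the other hand G contains the 3-clique {a, b, d}. A clique must lie in a single bag of any decomposition, so no decomposition can have width below 2. Therefore the treewidth is 2.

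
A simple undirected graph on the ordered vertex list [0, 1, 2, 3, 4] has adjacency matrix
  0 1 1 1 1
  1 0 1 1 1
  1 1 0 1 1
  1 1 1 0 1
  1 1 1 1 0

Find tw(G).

4

A width-4 tree decomposition is:
Bags: B1 = {0, 1, 2, 3, 4}
Tree: (single bag)
A single bag containing all 5 vertices is trivially a valid decomposition of width 4. Conversely, {0, 1, 2, 3, 4} is a clique of size 5, and the vertices of any clique must share a bag in every tree decomposition; so some bag has ≥ 5 vertices and tw(G) ≥ 4. Therefore the treewidth is 4.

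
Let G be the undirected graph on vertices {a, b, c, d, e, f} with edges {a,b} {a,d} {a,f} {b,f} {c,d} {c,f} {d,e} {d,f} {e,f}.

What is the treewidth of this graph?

2

A width-2 tree decomposition is:
Bags: B1 = {a, d, f}  B2 = {c, d, f}  B3 = {d, e, f}  B4 = {a, b, f}
Tree: B1–B2, B2–B3, B1–B4
The largest bag has 3 vertices, giving width 2; this decomposition certifies tw(G) ≤ 2. For the lower bound, the 3 vertices {d, e, f} are pairwise adjacent, and any tree decomposition puts a clique entirely inside one bag — forcing width ≥ 2. The upper and lower bounds meet at 2, so that is the treewidth.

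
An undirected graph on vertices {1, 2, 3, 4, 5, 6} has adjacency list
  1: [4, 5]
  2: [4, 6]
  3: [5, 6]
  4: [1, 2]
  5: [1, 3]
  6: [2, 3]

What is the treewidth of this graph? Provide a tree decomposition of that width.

Each bag holds 3 vertices, so the decomposition has width 2, which upper-bounds the treewidth. The edges 1–5–3–6–2–4–1 form a cycle, so G is not a tree and its treewidth is at least 2. The upper and lower bounds meet at 2, so that is the treewidth.

Treewidth 2.
One such decomposition:
Bags: B1 = {1, 3, 5}  B2 = {1, 3, 6}  B3 = {1, 2, 6}  B4 = {1, 2, 4}
Tree: B1–B2, B2–B3, B3–B4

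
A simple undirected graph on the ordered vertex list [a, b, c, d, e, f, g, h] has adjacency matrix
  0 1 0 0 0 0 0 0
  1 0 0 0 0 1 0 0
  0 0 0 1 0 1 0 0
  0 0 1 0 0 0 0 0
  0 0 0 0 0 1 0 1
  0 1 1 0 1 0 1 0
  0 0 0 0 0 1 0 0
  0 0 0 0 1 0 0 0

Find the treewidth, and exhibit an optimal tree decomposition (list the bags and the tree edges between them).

Every bag has size at most 2, so the width is 2 − 1 = 1 and tw(G) ≤ 1. Any graph with an edge has treewidth ≥ 1, and G has the edge c–f. The upper and lower bounds meet at 1, so that is the treewidth.

Treewidth 1.
Bags: B1 = {c, f}  B2 = {e, f}  B3 = {b, f}  B4 = {f, g}  B5 = {a, b}  B6 = {e, h}  B7 = {c, d}
Tree: B1–B2, B1–B3, B3–B4, B3–B5, B2–B6, B1–B7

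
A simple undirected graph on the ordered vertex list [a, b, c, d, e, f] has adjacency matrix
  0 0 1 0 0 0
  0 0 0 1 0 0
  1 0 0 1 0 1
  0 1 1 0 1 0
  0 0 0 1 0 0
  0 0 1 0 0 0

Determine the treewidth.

1

A width-1 tree decomposition is:
Bags: B1 = {c, f}  B2 = {c, d}  B3 = {d, e}  B4 = {b, d}  B5 = {a, c}
Tree: B1–B2, B2–B3, B3–B4, B2–B5
Each bag holds 2 vertices, so the decomposition has width 1, which upper-bounds the treewidth. Since G has at least one edge (e.g. c–f), it is not an edgeless graph, so tw(G) ≥ 1. The upper and lower bounds meet at 1, so that is the treewidth.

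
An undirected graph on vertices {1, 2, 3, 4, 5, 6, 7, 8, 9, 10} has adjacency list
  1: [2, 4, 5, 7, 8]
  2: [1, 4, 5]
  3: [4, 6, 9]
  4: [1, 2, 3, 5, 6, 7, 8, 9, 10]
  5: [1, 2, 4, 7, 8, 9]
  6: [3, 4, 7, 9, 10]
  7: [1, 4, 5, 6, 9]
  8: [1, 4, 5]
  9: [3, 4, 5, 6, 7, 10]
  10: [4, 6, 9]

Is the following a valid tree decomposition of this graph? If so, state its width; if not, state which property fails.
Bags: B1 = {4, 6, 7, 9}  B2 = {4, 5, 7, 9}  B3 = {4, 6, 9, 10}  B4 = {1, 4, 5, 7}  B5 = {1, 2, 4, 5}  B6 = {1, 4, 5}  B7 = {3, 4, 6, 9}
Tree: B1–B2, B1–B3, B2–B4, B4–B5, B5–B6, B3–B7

No — vertex 8 appears in no bag.

A tree decomposition must satisfy three properties: every vertex lies in some bag; for every edge, both endpoints lie together in some bag; and for every vertex, the bags containing it form a connected subtree. Here vertex 8 appears in no bag, so the decomposition is invalid.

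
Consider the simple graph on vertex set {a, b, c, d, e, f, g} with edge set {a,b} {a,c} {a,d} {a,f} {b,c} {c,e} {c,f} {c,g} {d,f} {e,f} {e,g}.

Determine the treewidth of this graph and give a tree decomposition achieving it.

The largest bag has 3 vertices, giving width 2; this decomposition certifies tw(G) ≤ 2. Conversely, {a, d, f} is a clique of size 3, and the vertices of any clique must share a bag in every tree decomposition; so some bag has ≥ 3 vertices and tw(G) ≥ 2. Hence tw(G) = 2 exactly.

Treewidth 2.
One such decomposition:
Bags: B1 = {a, d, f}  B2 = {a, c, f}  B3 = {c, e, f}  B4 = {c, e, g}  B5 = {a, b, c}
Tree: B1–B2, B2–B3, B3–B4, B2–B5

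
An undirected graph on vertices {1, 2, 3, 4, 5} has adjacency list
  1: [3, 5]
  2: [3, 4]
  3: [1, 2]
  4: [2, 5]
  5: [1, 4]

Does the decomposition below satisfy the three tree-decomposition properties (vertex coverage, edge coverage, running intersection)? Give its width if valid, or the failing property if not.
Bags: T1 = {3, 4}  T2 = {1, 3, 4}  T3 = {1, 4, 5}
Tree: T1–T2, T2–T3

No — vertex 2 appears in no bag.

A tree decomposition must satisfy three properties: every vertex lies in some bag; for every edge, both endpoints lie together in some bag; and for every vertex, the bags containing it form a connected subtree. Here vertex 2 appears in no bag, so the decomposition is invalid.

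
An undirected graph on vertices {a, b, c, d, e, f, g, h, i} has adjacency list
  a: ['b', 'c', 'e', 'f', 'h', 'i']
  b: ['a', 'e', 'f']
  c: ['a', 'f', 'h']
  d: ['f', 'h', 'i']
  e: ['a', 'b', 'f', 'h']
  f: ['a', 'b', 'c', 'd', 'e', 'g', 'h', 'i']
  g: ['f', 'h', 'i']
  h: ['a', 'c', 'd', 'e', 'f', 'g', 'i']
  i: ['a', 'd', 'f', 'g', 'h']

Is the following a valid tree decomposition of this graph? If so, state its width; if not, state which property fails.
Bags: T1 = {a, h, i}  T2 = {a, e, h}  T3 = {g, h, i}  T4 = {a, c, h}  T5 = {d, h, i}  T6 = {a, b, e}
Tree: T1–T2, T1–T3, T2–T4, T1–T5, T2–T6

No — vertex f appears in no bag.

A tree decomposition must satisfy three properties: every vertex lies in some bag; for every edge, both endpoints lie together in some bag; and for every vertex, the bags containing it form a connected subtree. Here vertex f appears in no bag, so the decomposition is invalid.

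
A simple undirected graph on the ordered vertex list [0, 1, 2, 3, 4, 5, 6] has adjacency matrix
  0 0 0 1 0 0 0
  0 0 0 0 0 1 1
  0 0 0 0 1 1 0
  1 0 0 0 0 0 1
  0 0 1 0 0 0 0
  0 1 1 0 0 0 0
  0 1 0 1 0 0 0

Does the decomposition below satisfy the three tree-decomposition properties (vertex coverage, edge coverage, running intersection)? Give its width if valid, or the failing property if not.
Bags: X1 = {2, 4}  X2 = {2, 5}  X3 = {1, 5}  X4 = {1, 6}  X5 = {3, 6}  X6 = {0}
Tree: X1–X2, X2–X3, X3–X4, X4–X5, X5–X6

A tree decomposition must satisfy three properties: every vertex lies in some bag; for every edge, both endpoints lie together in some bag; and for every vertex, the bags containing it form a connected subtree. Here edge (3,0) lies in no bag, so the decomposition is invalid.

No — edge (3,0) lies in no bag.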